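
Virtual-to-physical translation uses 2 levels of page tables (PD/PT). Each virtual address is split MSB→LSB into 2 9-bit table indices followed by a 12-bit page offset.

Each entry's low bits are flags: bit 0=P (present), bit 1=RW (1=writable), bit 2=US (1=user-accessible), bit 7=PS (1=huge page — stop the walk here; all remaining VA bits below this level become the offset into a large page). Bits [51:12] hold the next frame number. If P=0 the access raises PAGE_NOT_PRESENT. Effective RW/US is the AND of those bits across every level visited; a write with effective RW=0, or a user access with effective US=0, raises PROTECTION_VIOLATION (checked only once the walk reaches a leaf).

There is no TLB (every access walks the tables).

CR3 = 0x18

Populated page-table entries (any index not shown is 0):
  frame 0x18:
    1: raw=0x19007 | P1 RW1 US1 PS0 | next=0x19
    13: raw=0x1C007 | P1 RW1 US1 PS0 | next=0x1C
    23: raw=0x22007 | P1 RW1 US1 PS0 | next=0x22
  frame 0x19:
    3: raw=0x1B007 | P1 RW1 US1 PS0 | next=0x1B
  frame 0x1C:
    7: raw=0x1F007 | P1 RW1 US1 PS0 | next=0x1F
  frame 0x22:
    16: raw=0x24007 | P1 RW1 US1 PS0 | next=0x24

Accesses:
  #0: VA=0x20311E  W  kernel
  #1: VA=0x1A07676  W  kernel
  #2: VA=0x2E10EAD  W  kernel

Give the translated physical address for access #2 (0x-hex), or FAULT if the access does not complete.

Trace:
#0 VA=0x20311E (w,kernel):
  lvl0: tbl 0x18, slot 1 ⇒ 0x19007 (P1/RW1/US1/PS0)
  lvl1: tbl 0x19, slot 3 ⇒ 0x1B007 (P1/RW1/US1/PS0)
  ✓ 0x1B11E  — 2 lookups
#1 VA=0x1A07676 (w,kernel):
  lvl0: tbl 0x18, slot 13 ⇒ 0x1C007 (P1/RW1/US1/PS0)
  lvl1: tbl 0x1C, slot 7 ⇒ 0x1F007 (P1/RW1/US1/PS0)
  ✓ 0x1F676  — 2 lookups
#2 VA=0x2E10EAD (w,kernel):
  lvl0: tbl 0x18, slot 23 ⇒ 0x22007 (P1/RW1/US1/PS0)
  lvl1: tbl 0x22, slot 16 ⇒ 0x24007 (P1/RW1/US1/PS0)
  ✓ 0x24EAD  — 2 lookups

Access #2 PA: 0x24EAD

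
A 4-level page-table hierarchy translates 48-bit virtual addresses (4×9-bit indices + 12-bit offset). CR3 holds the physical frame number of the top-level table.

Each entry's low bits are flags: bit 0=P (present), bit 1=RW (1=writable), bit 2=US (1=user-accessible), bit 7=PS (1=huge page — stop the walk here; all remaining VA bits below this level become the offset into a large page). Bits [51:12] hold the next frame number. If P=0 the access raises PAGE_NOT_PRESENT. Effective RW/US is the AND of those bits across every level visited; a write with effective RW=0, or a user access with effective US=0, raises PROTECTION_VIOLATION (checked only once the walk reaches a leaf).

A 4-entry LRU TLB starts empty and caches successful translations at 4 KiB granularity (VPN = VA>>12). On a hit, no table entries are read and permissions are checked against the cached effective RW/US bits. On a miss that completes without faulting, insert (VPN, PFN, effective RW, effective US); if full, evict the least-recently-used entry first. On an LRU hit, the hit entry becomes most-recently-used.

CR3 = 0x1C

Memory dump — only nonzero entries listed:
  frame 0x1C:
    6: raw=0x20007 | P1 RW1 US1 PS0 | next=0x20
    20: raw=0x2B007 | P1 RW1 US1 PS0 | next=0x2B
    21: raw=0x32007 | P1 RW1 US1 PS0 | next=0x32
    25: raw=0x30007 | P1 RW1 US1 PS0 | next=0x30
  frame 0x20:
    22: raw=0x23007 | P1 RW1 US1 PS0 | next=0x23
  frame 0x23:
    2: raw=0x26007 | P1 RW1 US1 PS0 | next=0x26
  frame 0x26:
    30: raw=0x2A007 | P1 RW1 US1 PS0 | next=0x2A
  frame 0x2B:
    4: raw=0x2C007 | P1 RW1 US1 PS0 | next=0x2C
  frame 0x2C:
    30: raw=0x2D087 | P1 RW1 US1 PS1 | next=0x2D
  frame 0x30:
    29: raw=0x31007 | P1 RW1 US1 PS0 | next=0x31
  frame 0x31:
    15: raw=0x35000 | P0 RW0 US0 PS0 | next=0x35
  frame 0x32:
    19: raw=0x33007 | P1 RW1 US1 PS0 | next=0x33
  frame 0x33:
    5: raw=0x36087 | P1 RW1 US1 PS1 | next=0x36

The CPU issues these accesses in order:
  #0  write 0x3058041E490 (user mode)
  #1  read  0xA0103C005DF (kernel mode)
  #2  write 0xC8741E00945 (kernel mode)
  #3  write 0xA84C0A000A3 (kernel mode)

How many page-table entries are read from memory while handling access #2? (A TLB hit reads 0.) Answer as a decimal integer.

Trace:
#0 VA=0x3058041E490 (w,user):
  L0: frame=0x1C idx=6 entry=0x20007 [P=1 RW=1 US=1 PS=0]
  L1: frame=0x20 idx=22 entry=0x23007 [P=1 RW=1 US=1 PS=0]
  L2: frame=0x23 idx=2 entry=0x26007 [P=1 RW=1 US=1 PS=0]
  L3: frame=0x26 idx=30 entry=0x2A007 [P=1 RW=1 US=1 PS=0]
  ⇒ phys 0x2A490  [4 reads]
#1 VA=0xA0103C005DF (r,kernel):
  L0: frame=0x1C idx=20 entry=0x2B007 [P=1 RW=1 US=1 PS=0]
  L1: frame=0x2B idx=4 entry=0x2C007 [P=1 RW=1 US=1 PS=0]
  L2: frame=0x2C idx=30 entry=0x2D087 [P=1 RW=1 US=1 PS=1]
  ⇒ phys 0x2D5DF (huge @L2)  [3 reads]
#2 VA=0xC8741E00945 (w,kernel):
  L0: frame=0x1C idx=25 entry=0x30007 [P=1 RW=1 US=1 PS=0]
  L1: frame=0x30 idx=29 entry=0x31007 [P=1 RW=1 US=1 PS=0]
  L2: frame=0x31 idx=15 entry=0x35000 [P=0 RW=0 US=0 PS=0]
  → PAGE_NOT_PRESENT  (3 entries read)
#3 VA=0xA84C0A000A3 (w,kernel):
  L0: frame=0x1C idx=21 entry=0x32007 [P=1 RW=1 US=1 PS=0]
  L1: frame=0x32 idx=19 entry=0x33007 [P=1 RW=1 US=1 PS=0]
  L2: frame=0x33 idx=5 entry=0x36087 [P=1 RW=1 US=1 PS=1]
  ⇒ phys 0x360A3 (huge @L2)  [3 reads]

Entries read for #2: 3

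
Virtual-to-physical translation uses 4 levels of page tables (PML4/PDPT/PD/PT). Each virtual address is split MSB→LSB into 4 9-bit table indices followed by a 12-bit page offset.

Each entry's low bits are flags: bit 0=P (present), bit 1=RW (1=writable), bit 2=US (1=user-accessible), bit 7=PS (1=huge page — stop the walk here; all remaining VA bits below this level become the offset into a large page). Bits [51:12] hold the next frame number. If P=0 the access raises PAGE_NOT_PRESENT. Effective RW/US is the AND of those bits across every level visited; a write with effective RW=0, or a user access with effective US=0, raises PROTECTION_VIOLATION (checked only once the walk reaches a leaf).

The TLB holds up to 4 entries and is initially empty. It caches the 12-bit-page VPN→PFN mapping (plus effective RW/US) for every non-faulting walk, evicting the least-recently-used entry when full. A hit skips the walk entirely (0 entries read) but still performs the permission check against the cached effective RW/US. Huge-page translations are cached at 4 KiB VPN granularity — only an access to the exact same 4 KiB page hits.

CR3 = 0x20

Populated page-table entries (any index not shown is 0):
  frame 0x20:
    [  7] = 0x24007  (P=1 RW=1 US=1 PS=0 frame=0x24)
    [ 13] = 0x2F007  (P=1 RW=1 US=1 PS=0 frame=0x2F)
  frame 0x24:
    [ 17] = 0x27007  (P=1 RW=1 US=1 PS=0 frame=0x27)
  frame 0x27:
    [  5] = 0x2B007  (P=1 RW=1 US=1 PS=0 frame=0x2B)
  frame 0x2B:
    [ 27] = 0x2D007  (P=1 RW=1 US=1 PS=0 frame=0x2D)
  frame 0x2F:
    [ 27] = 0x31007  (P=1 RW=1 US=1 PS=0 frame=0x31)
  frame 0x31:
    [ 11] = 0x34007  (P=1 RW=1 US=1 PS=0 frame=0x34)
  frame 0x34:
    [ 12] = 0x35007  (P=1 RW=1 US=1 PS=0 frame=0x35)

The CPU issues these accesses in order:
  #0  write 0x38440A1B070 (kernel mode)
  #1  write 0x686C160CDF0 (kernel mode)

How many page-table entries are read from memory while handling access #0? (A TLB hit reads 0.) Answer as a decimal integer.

Per-access translation:
#0 VA=0x38440A1B070 (w,kernel):
  lvl0: tbl 0x20, slot 7 ⇒ 0x24007 (P1/RW1/US1/PS0)
  lvl1: tbl 0x24, slot 17 ⇒ 0x27007 (P1/RW1/US1/PS0)
  lvl2: tbl 0x27, slot 5 ⇒ 0x2B007 (P1/RW1/US1/PS0)
  lvl3: tbl 0x2B, slot 27 ⇒ 0x2D007 (P1/RW1/US1/PS0)
  → PA=0x2D070  (4 entries read)
#1 VA=0x686C160CDF0 (w,kernel):
  lvl0: tbl 0x20, slot 13 ⇒ 0x2F007 (P1/RW1/US1/PS0)
  lvl1: tbl 0x2F, slot 27 ⇒ 0x31007 (P1/RW1/US1/PS0)
  lvl2: tbl 0x31, slot 11 ⇒ 0x34007 (P1/RW1/US1/PS0)
  lvl3: tbl 0x34, slot 12 ⇒ 0x35007 (P1/RW1/US1/PS0)
  → PA=0x35DF0  (4 entries read)

Entries read for #0: 4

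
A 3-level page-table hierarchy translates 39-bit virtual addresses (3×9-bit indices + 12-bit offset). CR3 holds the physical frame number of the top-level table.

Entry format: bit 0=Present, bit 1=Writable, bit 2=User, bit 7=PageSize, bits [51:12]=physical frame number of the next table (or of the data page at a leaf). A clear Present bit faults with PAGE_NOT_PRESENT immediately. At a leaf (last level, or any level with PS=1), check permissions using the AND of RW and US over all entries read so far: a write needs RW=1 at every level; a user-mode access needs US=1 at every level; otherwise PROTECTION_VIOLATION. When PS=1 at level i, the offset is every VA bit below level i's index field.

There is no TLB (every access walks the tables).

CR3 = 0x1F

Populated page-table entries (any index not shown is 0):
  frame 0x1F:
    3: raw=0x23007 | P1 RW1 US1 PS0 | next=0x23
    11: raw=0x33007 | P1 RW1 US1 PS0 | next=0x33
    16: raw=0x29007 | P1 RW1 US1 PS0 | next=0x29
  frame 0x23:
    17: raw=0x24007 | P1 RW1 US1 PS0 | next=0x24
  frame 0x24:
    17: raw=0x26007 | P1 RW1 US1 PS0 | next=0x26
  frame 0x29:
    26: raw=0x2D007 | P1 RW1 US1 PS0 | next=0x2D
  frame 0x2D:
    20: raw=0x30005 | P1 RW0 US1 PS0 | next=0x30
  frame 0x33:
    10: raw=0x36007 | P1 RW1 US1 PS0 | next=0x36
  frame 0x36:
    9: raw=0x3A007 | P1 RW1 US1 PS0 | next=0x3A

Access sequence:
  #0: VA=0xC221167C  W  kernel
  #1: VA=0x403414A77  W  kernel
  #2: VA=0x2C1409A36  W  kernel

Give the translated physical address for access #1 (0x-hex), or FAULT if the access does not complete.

Walk each access:
#0 VA=0xC221167C (w,kernel):
  lvl0: tbl 0x1F, slot 3 ⇒ 0x23007 (P1/RW1/US1/PS0)
  lvl1: tbl 0x23, slot 17 ⇒ 0x24007 (P1/RW1/US1/PS0)
  lvl2: tbl 0x24, slot 17 ⇒ 0x26007 (P1/RW1/US1/PS0)
  ✓ 0x2667C  — 3 lookups
#1 VA=0x403414A77 (w,kernel):
  lvl0: tbl 0x1F, slot 16 ⇒ 0x29007 (P1/RW1/US1/PS0)
  lvl1: tbl 0x29, slot 26 ⇒ 0x2D007 (P1/RW1/US1/PS0)
  lvl2: tbl 0x2D, slot 20 ⇒ 0x30005 (P1/RW0/US1/PS0)
  ✗ PROTECTION_VIOLATION  [3 reads]
#2 VA=0x2C1409A36 (w,kernel):
  lvl0: tbl 0x1F, slot 11 ⇒ 0x33007 (P1/RW1/US1/PS0)
  lvl1: tbl 0x33, slot 10 ⇒ 0x36007 (P1/RW1/US1/PS0)
  lvl2: tbl 0x36, slot 9 ⇒ 0x3A007 (P1/RW1/US1/PS0)
  ✓ 0x3AA36  — 3 lookups

Access #1 PA: FAULT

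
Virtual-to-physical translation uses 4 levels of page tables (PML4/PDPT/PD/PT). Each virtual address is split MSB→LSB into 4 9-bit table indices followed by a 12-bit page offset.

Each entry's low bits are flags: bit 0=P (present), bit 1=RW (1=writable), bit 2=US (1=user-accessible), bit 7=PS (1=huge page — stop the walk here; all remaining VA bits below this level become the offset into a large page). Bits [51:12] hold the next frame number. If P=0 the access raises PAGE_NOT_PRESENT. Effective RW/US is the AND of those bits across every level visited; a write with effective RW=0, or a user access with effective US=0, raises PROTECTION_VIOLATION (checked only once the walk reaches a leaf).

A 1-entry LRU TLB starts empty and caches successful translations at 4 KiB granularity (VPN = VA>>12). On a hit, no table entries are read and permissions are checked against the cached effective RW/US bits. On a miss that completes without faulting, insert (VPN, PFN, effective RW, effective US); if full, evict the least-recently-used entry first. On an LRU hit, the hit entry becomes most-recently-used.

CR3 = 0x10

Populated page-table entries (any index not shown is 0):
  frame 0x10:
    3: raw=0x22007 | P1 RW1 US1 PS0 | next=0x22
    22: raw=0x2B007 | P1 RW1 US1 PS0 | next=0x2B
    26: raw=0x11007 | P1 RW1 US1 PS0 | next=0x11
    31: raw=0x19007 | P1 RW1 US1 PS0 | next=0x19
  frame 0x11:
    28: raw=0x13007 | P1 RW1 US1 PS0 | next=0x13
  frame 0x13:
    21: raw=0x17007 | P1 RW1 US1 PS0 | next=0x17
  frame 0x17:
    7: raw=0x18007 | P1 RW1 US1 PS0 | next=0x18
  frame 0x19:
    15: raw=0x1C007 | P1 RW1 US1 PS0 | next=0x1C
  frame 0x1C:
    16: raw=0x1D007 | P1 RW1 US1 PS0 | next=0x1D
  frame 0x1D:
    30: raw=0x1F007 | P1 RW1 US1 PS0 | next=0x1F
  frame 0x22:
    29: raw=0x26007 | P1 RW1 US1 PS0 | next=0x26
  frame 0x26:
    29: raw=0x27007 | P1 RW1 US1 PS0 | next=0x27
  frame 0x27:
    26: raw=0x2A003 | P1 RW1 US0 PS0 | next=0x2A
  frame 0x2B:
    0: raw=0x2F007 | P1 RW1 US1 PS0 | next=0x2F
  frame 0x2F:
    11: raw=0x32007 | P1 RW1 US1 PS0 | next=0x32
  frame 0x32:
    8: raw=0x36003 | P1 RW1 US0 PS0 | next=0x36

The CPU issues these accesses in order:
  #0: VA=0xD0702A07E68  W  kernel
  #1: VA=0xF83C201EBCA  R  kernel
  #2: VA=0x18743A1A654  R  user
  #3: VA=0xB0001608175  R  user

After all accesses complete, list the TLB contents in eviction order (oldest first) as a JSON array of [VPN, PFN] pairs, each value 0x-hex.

Trace:
#0 VA=0xD0702A07E68 (w,kernel):
  [0] read 0x10 idx=26: raw=0x11007 flags P=1 W=1 U=1 S=0
  [1] read 0x11 idx=28: raw=0x13007 flags P=1 W=1 U=1 S=0
  [2] read 0x13 idx=21: raw=0x17007 flags P=1 W=1 U=1 S=0
  [3] read 0x17 idx=7: raw=0x18007 flags P=1 W=1 U=1 S=0
  ⇒ phys 0x18E68  [4 reads]
#1 VA=0xF83C201EBCA (r,kernel):
  [0] read 0x10 idx=31: raw=0x19007 flags P=1 W=1 U=1 S=0
  [1] read 0x19 idx=15: raw=0x1C007 flags P=1 W=1 U=1 S=0
  [2] read 0x1C idx=16: raw=0x1D007 flags P=1 W=1 U=1 S=0
  [3] read 0x1D idx=30: raw=0x1F007 flags P=1 W=1 U=1 S=0
  ⇒ phys 0x1FBCA  [4 reads]
#2 VA=0x18743A1A654 (r,user):
  [0] read 0x10 idx=3: raw=0x22007 flags P=1 W=1 U=1 S=0
  [1] read 0x22 idx=29: raw=0x26007 flags P=1 W=1 U=1 S=0
  [2] read 0x26 idx=29: raw=0x27007 flags P=1 W=1 U=1 S=0
  [3] read 0x27 idx=26: raw=0x2A003 flags P=1 W=1 U=0 S=0
  ✗ PROTECTION_VIOLATION  [4 reads]
#3 VA=0xB0001608175 (r,user):
  [0] read 0x10 idx=22: raw=0x2B007 flags P=1 W=1 U=1 S=0
  [1] read 0x2B idx=0: raw=0x2F007 flags P=1 W=1 U=1 S=0
  [2] read 0x2F idx=11: raw=0x32007 flags P=1 W=1 U=1 S=0
  [3] read 0x32 idx=8: raw=0x36003 flags P=1 W=1 U=0 S=0
  ✗ PROTECTION_VIOLATION  [4 reads]

TLB: [["0xF83C201E", "0x1F"]]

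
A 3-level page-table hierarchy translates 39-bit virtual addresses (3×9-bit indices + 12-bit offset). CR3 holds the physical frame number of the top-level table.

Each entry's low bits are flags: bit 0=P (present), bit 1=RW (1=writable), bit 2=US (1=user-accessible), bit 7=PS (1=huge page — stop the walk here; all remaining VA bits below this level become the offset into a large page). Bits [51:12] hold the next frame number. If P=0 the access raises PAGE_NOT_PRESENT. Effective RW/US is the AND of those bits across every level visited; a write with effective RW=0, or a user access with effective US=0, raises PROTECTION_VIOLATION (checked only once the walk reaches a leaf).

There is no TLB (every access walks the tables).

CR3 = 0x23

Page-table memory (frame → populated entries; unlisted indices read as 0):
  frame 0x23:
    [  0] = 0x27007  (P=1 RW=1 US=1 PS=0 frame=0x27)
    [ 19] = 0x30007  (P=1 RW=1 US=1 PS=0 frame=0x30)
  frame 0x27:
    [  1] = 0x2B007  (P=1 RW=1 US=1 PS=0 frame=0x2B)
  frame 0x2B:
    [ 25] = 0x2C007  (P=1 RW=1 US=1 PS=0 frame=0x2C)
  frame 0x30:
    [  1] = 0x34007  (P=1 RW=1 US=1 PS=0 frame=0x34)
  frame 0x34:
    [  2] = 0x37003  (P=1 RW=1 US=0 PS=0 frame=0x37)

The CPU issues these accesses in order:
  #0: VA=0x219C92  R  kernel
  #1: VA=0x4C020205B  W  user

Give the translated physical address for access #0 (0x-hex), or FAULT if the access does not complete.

Per-access translation:
#0 VA=0x219C92 (r,kernel):
  lvl0: tbl 0x23, slot 0 ⇒ 0x27007 (P1/RW1/US1/PS0)
  lvl1: tbl 0x27, slot 1 ⇒ 0x2B007 (P1/RW1/US1/PS0)
  lvl2: tbl 0x2B, slot 25 ⇒ 0x2C007 (P1/RW1/US1/PS0)
  → PA=0x2CC92  (3 entries read)
#1 VA=0x4C020205B (w,user):
  lvl0: tbl 0x23, slot 19 ⇒ 0x30007 (P1/RW1/US1/PS0)
  lvl1: tbl 0x30, slot 1 ⇒ 0x34007 (P1/RW1/US1/PS0)
  lvl2: tbl 0x34, slot 2 ⇒ 0x37003 (P1/RW1/US0/PS0)
  → PROTECTION_VIOLATION  (3 entries read)

Access #0 PA: 0x2CC92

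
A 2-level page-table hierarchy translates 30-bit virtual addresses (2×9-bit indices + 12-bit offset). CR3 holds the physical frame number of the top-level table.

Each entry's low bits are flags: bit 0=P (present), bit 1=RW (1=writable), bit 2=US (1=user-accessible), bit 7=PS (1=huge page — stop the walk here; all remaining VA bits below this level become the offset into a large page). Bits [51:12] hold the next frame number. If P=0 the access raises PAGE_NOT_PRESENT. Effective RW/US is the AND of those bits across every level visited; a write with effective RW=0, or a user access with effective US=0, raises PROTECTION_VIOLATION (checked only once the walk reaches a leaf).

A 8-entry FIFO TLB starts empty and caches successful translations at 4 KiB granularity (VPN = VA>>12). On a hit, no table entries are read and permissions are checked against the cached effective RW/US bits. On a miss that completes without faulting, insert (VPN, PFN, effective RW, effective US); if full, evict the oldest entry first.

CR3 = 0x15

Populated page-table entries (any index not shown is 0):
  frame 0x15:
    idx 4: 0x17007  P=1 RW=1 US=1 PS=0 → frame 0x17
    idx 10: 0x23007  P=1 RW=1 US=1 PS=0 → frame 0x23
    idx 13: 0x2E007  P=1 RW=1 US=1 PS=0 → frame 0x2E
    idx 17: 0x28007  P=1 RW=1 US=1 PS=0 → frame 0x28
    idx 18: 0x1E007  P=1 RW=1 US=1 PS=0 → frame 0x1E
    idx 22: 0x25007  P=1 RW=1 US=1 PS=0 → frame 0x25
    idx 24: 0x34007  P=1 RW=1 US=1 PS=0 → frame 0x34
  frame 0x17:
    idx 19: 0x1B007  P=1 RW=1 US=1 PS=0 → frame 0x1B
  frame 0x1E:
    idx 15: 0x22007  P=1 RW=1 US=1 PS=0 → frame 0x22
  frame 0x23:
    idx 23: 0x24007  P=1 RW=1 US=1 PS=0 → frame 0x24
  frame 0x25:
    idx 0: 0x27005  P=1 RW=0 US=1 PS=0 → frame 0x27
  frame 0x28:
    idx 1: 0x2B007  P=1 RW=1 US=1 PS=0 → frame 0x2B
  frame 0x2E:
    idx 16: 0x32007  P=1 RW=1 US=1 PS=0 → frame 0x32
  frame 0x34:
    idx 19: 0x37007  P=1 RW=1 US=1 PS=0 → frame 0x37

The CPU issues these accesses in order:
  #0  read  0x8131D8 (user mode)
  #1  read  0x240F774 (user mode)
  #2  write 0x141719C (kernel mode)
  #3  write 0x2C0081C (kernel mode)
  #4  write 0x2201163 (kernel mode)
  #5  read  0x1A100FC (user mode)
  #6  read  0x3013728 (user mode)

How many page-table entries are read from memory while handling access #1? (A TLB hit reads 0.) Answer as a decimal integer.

Trace:
#0 VA=0x8131D8 (r,user):
  L0: frame=0x15 idx=4 entry=0x17007 [P=1 RW=1 US=1 PS=0]
  L1: frame=0x17 idx=19 entry=0x1B007 [P=1 RW=1 US=1 PS=0]
  ✓ 0x1B1D8  — 2 lookups
#1 VA=0x240F774 (r,user):
  L0: frame=0x15 idx=18 entry=0x1E007 [P=1 RW=1 US=1 PS=0]
  L1: frame=0x1E idx=15 entry=0x22007 [P=1 RW=1 US=1 PS=0]
  ✓ 0x22774  — 2 lookups
#2 VA=0x141719C (w,kernel):
  L0: frame=0x15 idx=10 entry=0x23007 [P=1 RW=1 US=1 PS=0]
  L1: frame=0x23 idx=23 entry=0x24007 [P=1 RW=1 US=1 PS=0]
  ✓ 0x2419C  — 2 lookups
#3 VA=0x2C0081C (w,kernel):
  L0: frame=0x15 idx=22 entry=0x25007 [P=1 RW=1 US=1 PS=0]
  L1: frame=0x25 idx=0 entry=0x27005 [P=1 RW=0 US=1 PS=0]
  ⇒ fault: PROTECTION_VIOLATION  — 2 lookups
#4 VA=0x2201163 (w,kernel):
  L0: frame=0x15 idx=17 entry=0x28007 [P=1 RW=1 US=1 PS=0]
  L1: frame=0x28 idx=1 entry=0x2B007 [P=1 RW=1 US=1 PS=0]
  ✓ 0x2B163  — 2 lookups
#5 VA=0x1A100FC (r,user):
  L0: frame=0x15 idx=13 entry=0x2E007 [P=1 RW=1 US=1 PS=0]
  L1: frame=0x2E idx=16 entry=0x32007 [P=1 RW=1 US=1 PS=0]
  ✓ 0x320FC  — 2 lookups
#6 VA=0x3013728 (r,user):
  L0: frame=0x15 idx=24 entry=0x34007 [P=1 RW=1 US=1 PS=0]
  L1: frame=0x34 idx=19 entry=0x37007 [P=1 RW=1 US=1 PS=0]
  ✓ 0x37728  — 2 lookups

Entries read for #1: 2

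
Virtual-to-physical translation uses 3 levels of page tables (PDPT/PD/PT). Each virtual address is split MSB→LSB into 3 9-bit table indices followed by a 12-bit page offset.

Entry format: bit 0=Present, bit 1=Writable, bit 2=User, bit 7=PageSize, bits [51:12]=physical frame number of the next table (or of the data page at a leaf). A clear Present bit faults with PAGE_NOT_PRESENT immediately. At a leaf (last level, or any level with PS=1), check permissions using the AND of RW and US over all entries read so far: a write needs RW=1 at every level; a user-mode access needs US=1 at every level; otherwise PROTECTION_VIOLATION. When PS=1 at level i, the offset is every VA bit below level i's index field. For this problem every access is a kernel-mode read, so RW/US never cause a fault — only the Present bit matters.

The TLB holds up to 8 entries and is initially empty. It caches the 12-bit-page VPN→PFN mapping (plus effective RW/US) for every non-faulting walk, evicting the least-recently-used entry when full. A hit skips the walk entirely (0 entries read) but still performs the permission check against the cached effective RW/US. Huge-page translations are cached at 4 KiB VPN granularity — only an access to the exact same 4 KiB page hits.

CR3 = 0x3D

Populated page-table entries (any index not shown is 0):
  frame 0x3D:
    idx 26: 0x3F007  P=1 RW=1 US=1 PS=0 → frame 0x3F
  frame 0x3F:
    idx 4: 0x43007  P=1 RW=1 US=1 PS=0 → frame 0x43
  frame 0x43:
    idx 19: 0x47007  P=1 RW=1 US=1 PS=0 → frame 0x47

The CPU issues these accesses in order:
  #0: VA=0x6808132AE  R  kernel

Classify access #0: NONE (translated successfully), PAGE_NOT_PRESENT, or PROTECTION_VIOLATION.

Per-access translation:
#0 VA=0x6808132AE (r,kernel):
  L0: frame=0x3D idx=26 entry=0x3F007 [P=1 RW=1 US=1 PS=0]
  L1: frame=0x3F idx=4 entry=0x43007 [P=1 RW=1 US=1 PS=0]
  L2: frame=0x43 idx=19 entry=0x47007 [P=1 RW=1 US=1 PS=0]
  ⇒ phys 0x472AE  [3 reads]

Access #0 fault: NONE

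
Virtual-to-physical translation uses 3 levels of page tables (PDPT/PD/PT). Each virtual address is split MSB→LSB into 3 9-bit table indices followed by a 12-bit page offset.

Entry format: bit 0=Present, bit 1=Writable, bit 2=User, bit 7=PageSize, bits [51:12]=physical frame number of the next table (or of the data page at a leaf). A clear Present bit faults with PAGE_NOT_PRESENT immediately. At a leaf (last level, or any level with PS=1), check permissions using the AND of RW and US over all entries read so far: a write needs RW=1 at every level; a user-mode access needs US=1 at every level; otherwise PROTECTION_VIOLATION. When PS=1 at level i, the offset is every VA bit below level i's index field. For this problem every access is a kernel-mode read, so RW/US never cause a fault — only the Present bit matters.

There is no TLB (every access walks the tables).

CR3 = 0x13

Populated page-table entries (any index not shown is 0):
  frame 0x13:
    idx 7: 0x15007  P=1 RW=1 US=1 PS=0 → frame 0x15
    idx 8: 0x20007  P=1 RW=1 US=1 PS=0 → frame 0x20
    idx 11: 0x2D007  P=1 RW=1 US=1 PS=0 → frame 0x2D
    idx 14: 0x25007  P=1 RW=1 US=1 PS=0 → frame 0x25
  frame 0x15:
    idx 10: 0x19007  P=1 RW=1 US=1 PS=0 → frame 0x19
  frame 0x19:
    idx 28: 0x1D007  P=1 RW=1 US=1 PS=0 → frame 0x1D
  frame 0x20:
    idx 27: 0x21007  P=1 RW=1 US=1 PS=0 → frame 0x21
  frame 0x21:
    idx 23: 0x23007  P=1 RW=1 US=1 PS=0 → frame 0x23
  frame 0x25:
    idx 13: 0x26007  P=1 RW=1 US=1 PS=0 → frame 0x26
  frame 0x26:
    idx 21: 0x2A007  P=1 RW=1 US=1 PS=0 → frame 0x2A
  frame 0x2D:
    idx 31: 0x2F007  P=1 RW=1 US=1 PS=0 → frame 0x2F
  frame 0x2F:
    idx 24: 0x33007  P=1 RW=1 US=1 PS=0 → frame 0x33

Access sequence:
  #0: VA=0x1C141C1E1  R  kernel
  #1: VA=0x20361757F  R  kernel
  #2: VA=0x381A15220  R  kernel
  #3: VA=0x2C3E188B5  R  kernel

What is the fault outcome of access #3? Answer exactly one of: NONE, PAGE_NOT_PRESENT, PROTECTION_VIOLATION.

Per-access translation:
#0 VA=0x1C141C1E1 (r,kernel):
  L0: frame=0x13 idx=7 entry=0x15007 [P=1 RW=1 US=1 PS=0]
  L1: frame=0x15 idx=10 entry=0x19007 [P=1 RW=1 US=1 PS=0]
  L2: frame=0x19 idx=28 entry=0x1D007 [P=1 RW=1 US=1 PS=0]
  ✓ 0x1D1E1  — 3 lookups
#1 VA=0x20361757F (r,kernel):
  L0: frame=0x13 idx=8 entry=0x20007 [P=1 RW=1 US=1 PS=0]
  L1: frame=0x20 idx=27 entry=0x21007 [P=1 RW=1 US=1 PS=0]
  L2: frame=0x21 idx=23 entry=0x23007 [P=1 RW=1 US=1 PS=0]
  ✓ 0x2357F  — 3 lookups
#2 VA=0x381A15220 (r,kernel):
  L0: frame=0x13 idx=14 entry=0x25007 [P=1 RW=1 US=1 PS=0]
  L1: frame=0x25 idx=13 entry=0x26007 [P=1 RW=1 US=1 PS=0]
  L2: frame=0x26 idx=21 entry=0x2A007 [P=1 RW=1 US=1 PS=0]
  ✓ 0x2A220  — 3 lookups
#3 VA=0x2C3E188B5 (r,kernel):
  L0: frame=0x13 idx=11 entry=0x2D007 [P=1 RW=1 US=1 PS=0]
  L1: frame=0x2D idx=31 entry=0x2F007 [P=1 RW=1 US=1 PS=0]
  L2: frame=0x2F idx=24 entry=0x33007 [P=1 RW=1 US=1 PS=0]
  ✓ 0x338B5  — 3 lookups

Access #3 fault: NONE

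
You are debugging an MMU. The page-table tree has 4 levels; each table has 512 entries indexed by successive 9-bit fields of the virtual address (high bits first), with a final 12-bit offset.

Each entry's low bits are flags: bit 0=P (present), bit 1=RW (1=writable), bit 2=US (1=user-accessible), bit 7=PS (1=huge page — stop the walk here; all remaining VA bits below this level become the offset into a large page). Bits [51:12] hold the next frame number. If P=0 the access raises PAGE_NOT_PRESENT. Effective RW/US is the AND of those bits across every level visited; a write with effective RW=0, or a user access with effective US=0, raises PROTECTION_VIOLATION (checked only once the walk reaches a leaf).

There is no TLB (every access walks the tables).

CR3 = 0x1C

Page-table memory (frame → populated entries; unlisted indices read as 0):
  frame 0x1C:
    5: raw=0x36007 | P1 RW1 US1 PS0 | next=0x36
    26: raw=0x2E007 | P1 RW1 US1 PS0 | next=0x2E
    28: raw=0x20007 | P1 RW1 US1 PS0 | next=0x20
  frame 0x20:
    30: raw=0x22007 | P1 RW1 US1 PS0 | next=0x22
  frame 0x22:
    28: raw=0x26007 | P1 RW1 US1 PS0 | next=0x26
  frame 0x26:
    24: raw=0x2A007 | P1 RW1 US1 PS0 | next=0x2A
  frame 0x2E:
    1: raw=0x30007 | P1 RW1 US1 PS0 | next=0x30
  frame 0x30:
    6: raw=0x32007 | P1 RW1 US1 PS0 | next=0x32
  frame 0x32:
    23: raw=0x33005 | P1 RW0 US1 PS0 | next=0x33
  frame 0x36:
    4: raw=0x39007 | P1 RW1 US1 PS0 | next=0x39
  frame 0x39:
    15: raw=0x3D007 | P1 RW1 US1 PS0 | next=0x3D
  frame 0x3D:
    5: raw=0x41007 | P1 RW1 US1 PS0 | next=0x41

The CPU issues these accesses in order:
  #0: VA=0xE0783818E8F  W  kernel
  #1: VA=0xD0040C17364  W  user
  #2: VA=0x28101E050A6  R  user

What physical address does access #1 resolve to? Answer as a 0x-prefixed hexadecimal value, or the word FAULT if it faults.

Walk each access:
#0 VA=0xE0783818E8F (w,kernel):
  L0 @0x1C[28] → 0x20007  P=1,RW=1,US=1,PS=0
  L1 @0x20[30] → 0x22007  P=1,RW=1,US=1,PS=0
  L2 @0x22[28] → 0x26007  P=1,RW=1,US=1,PS=0
  L3 @0x26[24] → 0x2A007  P=1,RW=1,US=1,PS=0
  ✓ 0x2AE8F  — 4 lookups
#1 VA=0xD0040C17364 (w,user):
  L0 @0x1C[26] → 0x2E007  P=1,RW=1,US=1,PS=0
  L1 @0x2E[1] → 0x30007  P=1,RW=1,US=1,PS=0
  L2 @0x30[6] → 0x32007  P=1,RW=1,US=1,PS=0
  L3 @0x32[23] → 0x33005  P=1,RW=0,US=1,PS=0
  ✗ PROTECTION_VIOLATION  [4 reads]
#2 VA=0x28101E050A6 (r,user):
  L0 @0x1C[5] → 0x36007  P=1,RW=1,US=1,PS=0
  L1 @0x36[4] → 0x39007  P=1,RW=1,US=1,PS=0
  L2 @0x39[15] → 0x3D007  P=1,RW=1,US=1,PS=0
  L3 @0x3D[5] → 0x41007  P=1,RW=1,US=1,PS=0
  ✓ 0x410A6  — 4 lookups

Access #1 PA: FAULT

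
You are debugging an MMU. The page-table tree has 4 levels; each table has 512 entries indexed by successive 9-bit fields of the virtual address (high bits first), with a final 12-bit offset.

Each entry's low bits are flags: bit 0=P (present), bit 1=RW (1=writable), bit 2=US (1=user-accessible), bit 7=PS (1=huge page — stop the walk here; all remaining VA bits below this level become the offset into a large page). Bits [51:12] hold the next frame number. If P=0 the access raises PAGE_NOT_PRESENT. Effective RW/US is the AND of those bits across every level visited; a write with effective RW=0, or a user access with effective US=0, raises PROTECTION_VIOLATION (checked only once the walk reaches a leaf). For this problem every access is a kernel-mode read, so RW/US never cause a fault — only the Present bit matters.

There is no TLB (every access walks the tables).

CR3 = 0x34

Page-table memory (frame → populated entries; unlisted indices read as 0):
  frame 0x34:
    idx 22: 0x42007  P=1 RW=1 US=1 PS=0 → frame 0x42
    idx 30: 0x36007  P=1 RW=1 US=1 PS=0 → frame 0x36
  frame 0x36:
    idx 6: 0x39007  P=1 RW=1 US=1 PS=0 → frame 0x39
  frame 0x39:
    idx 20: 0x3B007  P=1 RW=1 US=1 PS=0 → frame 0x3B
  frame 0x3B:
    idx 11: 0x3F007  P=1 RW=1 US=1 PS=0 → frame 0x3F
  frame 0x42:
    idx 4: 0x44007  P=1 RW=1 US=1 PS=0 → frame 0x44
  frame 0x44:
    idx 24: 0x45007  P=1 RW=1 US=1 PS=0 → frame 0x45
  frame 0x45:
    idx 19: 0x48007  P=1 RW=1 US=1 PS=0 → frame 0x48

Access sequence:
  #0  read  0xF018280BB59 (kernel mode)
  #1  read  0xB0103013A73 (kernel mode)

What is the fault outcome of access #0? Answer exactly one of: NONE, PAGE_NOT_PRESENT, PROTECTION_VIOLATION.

Trace:
#0 VA=0xF018280BB59 (r,kernel):
  [0] read 0x34 idx=30: raw=0x36007 flags P=1 W=1 U=1 S=0
  [1] read 0x36 idx=6: raw=0x39007 flags P=1 W=1 U=1 S=0
  [2] read 0x39 idx=20: raw=0x3B007 flags P=1 W=1 U=1 S=0
  [3] read 0x3B idx=11: raw=0x3F007 flags P=1 W=1 U=1 S=0
  → PA=0x3FB59  (4 entries read)
#1 VA=0xB0103013A73 (r,kernel):
  [0] read 0x34 idx=22: raw=0x42007 flags P=1 W=1 U=1 S=0
  [1] read 0x42 idx=4: raw=0x44007 flags P=1 W=1 U=1 S=0
  [2] read 0x44 idx=24: raw=0x45007 flags P=1 W=1 U=1 S=0
  [3] read 0x45 idx=19: raw=0x48007 flags P=1 W=1 U=1 S=0
  → PA=0x48A73  (4 entries read)

Access #0 fault: NONE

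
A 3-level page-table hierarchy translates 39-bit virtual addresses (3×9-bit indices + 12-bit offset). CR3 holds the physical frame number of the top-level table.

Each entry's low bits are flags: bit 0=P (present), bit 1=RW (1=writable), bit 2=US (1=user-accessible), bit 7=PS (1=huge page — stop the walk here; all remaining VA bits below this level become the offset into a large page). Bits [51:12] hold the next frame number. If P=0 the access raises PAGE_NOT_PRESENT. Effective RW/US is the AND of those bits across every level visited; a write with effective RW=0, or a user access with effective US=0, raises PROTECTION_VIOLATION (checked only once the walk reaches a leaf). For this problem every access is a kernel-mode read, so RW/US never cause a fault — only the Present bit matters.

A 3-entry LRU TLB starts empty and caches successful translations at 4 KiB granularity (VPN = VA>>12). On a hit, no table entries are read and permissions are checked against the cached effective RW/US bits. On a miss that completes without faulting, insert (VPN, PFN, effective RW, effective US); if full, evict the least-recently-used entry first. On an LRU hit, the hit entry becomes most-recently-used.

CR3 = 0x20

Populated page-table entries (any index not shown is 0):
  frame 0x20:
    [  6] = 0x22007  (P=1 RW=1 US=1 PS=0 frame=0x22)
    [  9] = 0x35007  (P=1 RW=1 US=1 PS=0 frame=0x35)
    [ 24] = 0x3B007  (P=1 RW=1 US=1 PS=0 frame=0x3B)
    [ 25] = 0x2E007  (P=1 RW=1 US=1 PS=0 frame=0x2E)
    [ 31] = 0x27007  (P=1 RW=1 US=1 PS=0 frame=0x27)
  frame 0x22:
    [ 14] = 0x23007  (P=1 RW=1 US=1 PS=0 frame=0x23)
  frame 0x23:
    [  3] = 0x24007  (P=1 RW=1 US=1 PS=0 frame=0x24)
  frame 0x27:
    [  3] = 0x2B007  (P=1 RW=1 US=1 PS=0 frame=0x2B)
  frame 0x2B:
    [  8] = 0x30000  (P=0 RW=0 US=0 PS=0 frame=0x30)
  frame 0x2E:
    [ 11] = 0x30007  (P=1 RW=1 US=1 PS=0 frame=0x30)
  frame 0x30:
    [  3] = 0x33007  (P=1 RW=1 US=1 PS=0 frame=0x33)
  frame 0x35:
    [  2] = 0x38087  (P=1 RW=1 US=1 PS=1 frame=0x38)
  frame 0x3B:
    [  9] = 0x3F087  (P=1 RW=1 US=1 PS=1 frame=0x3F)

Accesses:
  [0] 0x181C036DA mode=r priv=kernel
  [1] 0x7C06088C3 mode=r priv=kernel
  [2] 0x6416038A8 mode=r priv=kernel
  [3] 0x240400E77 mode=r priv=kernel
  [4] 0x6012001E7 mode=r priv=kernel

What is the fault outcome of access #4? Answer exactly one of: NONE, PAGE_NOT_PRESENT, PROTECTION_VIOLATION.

Trace:
#0 VA=0x181C036DA (r,kernel):
  lvl0: tbl 0x20, slot 6 ⇒ 0x22007 (P1/RW1/US1/PS0)
  lvl1: tbl 0x22, slot 14 ⇒ 0x23007 (P1/RW1/US1/PS0)
  lvl2: tbl 0x23, slot 3 ⇒ 0x24007 (P1/RW1/US1/PS0)
  → PA=0x246DA  (3 entries read)
#1 VA=0x7C06088C3 (r,kernel):
  lvl0: tbl 0x20, slot 31 ⇒ 0x27007 (P1/RW1/US1/PS0)
  lvl1: tbl 0x27, slot 3 ⇒ 0x2B007 (P1/RW1/US1/PS0)
  lvl2: tbl 0x2B, slot 8 ⇒ 0x30000 (P0/RW0/US0/PS0)
  → PAGE_NOT_PRESENT  (3 entries read)
#2 VA=0x6416038A8 (r,kernel):
  lvl0: tbl 0x20, slot 25 ⇒ 0x2E007 (P1/RW1/US1/PS0)
  lvl1: tbl 0x2E, slot 11 ⇒ 0x30007 (P1/RW1/US1/PS0)
  lvl2: tbl 0x30, slot 3 ⇒ 0x33007 (P1/RW1/US1/PS0)
  → PA=0x338A8  (3 entries read)
#3 VA=0x240400E77 (r,kernel):
  lvl0: tbl 0x20, slot 9 ⇒ 0x35007 (P1/RW1/US1/PS0)
  lvl1: tbl 0x35, slot 2 ⇒ 0x38087 (P1/RW1/US1/PS1)
  → PA=0x38E77 (huge @L1)  (2 entries read)
#4 VA=0x6012001E7 (r,kernel):
  lvl0: tbl 0x20, slot 24 ⇒ 0x3B007 (P1/RW1/US1/PS0)
  lvl1: tbl 0x3B, slot 9 ⇒ 0x3F087 (P1/RW1/US1/PS1)
  → PA=0x3F1E7 (huge @L1)  (2 entries read)

Access #4 fault: NONE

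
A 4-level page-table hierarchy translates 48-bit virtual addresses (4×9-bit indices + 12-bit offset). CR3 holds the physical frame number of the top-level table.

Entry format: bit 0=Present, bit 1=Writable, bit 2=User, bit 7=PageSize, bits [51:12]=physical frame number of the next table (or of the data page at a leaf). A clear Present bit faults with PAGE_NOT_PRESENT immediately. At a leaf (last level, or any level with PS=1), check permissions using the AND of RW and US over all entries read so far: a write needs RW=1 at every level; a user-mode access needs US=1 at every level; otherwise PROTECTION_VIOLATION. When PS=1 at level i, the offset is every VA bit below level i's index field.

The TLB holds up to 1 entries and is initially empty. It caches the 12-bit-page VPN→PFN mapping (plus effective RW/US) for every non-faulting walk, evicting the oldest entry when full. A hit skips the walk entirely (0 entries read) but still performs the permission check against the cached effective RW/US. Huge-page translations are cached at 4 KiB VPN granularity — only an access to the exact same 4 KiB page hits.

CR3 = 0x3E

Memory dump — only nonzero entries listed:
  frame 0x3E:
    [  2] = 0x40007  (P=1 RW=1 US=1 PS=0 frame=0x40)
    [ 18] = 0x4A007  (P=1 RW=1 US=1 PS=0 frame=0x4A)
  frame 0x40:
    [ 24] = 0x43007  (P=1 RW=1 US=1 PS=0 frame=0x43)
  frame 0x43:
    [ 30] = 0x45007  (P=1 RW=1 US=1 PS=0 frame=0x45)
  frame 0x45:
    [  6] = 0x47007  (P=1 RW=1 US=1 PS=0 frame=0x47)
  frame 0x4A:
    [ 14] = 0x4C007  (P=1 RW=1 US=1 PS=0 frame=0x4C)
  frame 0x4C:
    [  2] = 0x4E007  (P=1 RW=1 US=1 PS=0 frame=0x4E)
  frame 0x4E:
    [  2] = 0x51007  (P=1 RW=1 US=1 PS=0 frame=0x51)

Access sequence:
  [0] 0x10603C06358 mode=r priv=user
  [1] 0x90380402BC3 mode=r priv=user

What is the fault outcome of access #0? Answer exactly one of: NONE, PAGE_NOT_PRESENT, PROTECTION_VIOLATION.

Walk each access:
#0 VA=0x10603C06358 (r,user):
  L0: frame=0x3E idx=2 entry=0x40007 [P=1 RW=1 US=1 PS=0]
  L1: frame=0x40 idx=24 entry=0x43007 [P=1 RW=1 US=1 PS=0]
  L2: frame=0x43 idx=30 entry=0x45007 [P=1 RW=1 US=1 PS=0]
  L3: frame=0x45 idx=6 entry=0x47007 [P=1 RW=1 US=1 PS=0]
  → PA=0x47358  (4 entries read)
#1 VA=0x90380402BC3 (r,user):
  L0: frame=0x3E idx=18 entry=0x4A007 [P=1 RW=1 US=1 PS=0]
  L1: frame=0x4A idx=14 entry=0x4C007 [P=1 RW=1 US=1 PS=0]
  L2: frame=0x4C idx=2 entry=0x4E007 [P=1 RW=1 US=1 PS=0]
  L3: frame=0x4E idx=2 entry=0x51007 [P=1 RW=1 US=1 PS=0]
  → PA=0x51BC3  (4 entries read)

Access #0 fault: NONE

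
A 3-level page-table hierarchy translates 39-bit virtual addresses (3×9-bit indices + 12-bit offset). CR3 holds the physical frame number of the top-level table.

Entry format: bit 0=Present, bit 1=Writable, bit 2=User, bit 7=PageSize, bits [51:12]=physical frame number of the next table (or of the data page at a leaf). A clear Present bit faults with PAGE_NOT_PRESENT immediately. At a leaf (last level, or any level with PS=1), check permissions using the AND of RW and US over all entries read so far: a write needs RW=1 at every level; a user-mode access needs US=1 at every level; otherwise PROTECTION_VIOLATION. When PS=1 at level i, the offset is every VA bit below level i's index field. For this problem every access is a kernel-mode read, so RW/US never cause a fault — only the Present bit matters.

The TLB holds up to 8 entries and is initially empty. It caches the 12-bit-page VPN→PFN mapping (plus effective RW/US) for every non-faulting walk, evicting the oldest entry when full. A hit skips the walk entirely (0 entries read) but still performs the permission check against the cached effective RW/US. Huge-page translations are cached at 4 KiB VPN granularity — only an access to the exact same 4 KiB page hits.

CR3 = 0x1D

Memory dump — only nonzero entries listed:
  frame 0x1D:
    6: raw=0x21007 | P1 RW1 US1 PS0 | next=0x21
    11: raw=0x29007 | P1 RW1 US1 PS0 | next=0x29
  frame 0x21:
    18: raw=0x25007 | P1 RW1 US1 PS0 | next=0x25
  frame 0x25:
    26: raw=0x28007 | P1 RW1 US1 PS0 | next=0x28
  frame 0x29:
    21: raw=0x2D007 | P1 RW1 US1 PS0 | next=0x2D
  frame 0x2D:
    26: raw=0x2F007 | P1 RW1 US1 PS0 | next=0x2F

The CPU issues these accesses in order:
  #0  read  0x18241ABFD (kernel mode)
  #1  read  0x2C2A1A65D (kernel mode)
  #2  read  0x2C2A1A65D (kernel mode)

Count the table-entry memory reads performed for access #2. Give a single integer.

Per-access translation:
#0 VA=0x18241ABFD (r,kernel):
  lvl0: tbl 0x1D, slot 6 ⇒ 0x21007 (P1/RW1/US1/PS0)
  lvl1: tbl 0x21, slot 18 ⇒ 0x25007 (P1/RW1/US1/PS0)
  lvl2: tbl 0x25, slot 26 ⇒ 0x28007 (P1/RW1/US1/PS0)
  ⇒ phys 0x28BFD  [3 reads]
#1 VA=0x2C2A1A65D (r,kernel):
  lvl0: tbl 0x1D, slot 11 ⇒ 0x29007 (P1/RW1/US1/PS0)
  lvl1: tbl 0x29, slot 21 ⇒ 0x2D007 (P1/RW1/US1/PS0)
  lvl2: tbl 0x2D, slot 26 ⇒ 0x2F007 (P1/RW1/US1/PS0)
  ⇒ phys 0x2F65D  [3 reads]
#2 VA=0x2C2A1A65D (r,kernel):
  TLB hit vpn=0x2C2A1A → PA=0x2F65D

Entries read for #2: 0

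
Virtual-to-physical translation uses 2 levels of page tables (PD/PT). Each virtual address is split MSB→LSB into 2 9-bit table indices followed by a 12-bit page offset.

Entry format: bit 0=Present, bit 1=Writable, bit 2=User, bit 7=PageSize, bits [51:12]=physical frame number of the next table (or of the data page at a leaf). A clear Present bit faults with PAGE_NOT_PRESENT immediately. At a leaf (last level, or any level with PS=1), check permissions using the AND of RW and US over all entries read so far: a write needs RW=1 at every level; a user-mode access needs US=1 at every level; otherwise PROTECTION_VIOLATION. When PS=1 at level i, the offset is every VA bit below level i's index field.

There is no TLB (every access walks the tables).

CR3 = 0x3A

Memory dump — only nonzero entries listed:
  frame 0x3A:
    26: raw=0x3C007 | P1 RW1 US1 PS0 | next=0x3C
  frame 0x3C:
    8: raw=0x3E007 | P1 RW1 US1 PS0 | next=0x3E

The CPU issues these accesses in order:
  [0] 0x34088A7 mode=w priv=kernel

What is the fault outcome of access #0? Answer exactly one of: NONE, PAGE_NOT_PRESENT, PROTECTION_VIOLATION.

Trace:
#0 VA=0x34088A7 (w,kernel):
  L0: frame=0x3A idx=26 entry=0x3C007 [P=1 RW=1 US=1 PS=0]
  L1: frame=0x3C idx=8 entry=0x3E007 [P=1 RW=1 US=1 PS=0]
  ⇒ phys 0x3E8A7  [2 reads]

Access #0 fault: NONE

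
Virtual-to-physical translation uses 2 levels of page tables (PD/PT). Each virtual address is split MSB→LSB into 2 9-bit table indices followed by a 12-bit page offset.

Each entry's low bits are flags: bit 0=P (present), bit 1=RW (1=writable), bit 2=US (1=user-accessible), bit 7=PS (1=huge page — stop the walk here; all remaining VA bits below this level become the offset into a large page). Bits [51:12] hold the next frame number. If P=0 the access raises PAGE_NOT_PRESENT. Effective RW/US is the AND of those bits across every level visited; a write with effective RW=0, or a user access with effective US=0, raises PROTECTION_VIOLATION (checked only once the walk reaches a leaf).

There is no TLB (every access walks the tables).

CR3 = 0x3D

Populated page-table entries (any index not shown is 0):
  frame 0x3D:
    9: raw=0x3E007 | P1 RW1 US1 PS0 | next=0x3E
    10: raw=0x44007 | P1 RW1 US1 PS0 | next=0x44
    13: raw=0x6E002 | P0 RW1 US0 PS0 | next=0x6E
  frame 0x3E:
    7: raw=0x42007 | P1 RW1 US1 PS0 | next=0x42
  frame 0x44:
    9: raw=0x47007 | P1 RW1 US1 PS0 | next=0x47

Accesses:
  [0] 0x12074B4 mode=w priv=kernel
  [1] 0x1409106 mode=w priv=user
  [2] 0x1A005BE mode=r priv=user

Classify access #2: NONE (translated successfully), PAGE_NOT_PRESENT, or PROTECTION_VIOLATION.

Trace:
#0 VA=0x12074B4 (w,kernel):
  lvl0: tbl 0x3D, slot 9 ⇒ 0x3E007 (P1/RW1/US1/PS0)
  lvl1: tbl 0x3E, slot 7 ⇒ 0x42007 (P1/RW1/US1/PS0)
  → PA=0x424B4  (2 entries read)
#1 VA=0x1409106 (w,user):
  lvl0: tbl 0x3D, slot 10 ⇒ 0x44007 (P1/RW1/US1/PS0)
  lvl1: tbl 0x44, slot 9 ⇒ 0x47007 (P1/RW1/US1/PS0)
  → PA=0x47106  (2 entries read)
#2 VA=0x1A005BE (r,user):
  lvl0: tbl 0x3D, slot 13 ⇒ 0x6E002 (P0/RW1/US0/PS0)
  → PAGE_NOT_PRESENT  (1 entries read)

Access #2 fault: PAGE_NOT_PRESENT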